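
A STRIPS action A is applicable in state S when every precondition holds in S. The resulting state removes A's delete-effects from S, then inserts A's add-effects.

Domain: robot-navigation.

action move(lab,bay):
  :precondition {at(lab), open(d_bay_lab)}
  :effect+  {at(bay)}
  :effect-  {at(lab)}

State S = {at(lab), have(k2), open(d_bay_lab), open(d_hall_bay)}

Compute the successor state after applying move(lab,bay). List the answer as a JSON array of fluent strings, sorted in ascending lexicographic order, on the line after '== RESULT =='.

Compute (S \ del) ∪ add:
  pre ⊆ S: {at(lab), open(d_bay_lab)} ⊆ S  — applicable
  S \ del = {have(k2), open(d_bay_lab), open(d_hall_bay)}
  ∪ add   = {at(bay), have(k2), open(d_bay_lab), open(d_hall_bay)}

== RESULT ==
["at(bay)", "have(k2)", "open(d_bay_lab)", "open(d_hall_bay)"]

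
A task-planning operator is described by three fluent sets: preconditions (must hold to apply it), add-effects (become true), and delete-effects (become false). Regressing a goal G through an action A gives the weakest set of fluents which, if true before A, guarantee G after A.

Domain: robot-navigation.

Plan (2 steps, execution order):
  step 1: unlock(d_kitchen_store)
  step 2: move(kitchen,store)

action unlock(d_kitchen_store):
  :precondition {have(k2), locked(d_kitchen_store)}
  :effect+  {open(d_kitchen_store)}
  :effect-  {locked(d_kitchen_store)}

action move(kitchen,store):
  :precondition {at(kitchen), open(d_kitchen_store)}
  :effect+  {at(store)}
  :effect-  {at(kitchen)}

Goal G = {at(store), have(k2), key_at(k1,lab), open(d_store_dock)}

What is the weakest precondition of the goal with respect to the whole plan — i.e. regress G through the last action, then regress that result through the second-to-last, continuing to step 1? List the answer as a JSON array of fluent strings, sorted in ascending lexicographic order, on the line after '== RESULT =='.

Work backward from the goal:
  through step 2 (move(kitchen,store)): drop {at(store)}, keep {have(k2), key_at(k1,lab), open(d_store_dock)}, require {at(kitchen), open(d_kitchen_store)}
    → {at(kitchen), have(k2), key_at(k1,lab), open(d_kitchen_store), open(d_store_dock)}
  through step 1 (unlock(d_kitchen_store)): drop {open(d_kitchen_store)}, keep {at(kitchen), have(k2), key_at(k1,lab), open(d_store_dock)}, require {have(k2), locked(d_kitchen_store)}
    → {at(kitchen), have(k2), key_at(k1,lab), locked(d_kitchen_store), open(d_store_dock)}

== RESULT ==
["at(kitchen)", "have(k2)", "key_at(k1,lab)", "locked(d_kitchen_store)", "open(d_store_dock)"]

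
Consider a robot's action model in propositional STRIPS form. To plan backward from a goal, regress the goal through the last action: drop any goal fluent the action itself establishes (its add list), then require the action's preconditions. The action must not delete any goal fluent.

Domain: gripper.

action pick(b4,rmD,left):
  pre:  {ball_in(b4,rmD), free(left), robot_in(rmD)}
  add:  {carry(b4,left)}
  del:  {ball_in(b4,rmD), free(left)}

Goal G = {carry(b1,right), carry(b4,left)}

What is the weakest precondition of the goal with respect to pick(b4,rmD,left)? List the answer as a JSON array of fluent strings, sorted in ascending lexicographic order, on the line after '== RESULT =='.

Compute (G \ add) ∪ pre:
  G ∩ del = {}  (empty — regression defined)
  G \ add = {carry(b1,right), carry(b4,left)} \ {carry(b4,left)} = {carry(b1,right)}
  ∪ pre   = {carry(b1,right)} ∪ {ball_in(b4,rmD), free(left), robot_in(rmD)}
          = {ball_in(b4,rmD), carry(b1,right), free(left), robot_in(rmD)}

== RESULT ==
["ball_in(b4,rmD)", "carry(b1,right)", "free(left)", "robot_in(rmD)"]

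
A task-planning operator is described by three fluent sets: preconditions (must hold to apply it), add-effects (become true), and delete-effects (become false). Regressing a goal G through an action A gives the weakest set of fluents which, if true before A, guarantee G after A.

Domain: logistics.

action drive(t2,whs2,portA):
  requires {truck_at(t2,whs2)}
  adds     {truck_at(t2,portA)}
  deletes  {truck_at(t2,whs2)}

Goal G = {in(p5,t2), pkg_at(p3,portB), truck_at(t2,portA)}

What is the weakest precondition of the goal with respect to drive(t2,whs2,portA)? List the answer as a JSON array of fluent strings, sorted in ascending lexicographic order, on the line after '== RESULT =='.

Regress:
  G ∩ del = {}  (empty — regression defined)
  G \ add = {in(p5,t2), pkg_at(p3,portB), truck_at(t2,portA)} \ {truck_at(t2,portA)} = {in(p5,t2), pkg_at(p3,portB)}
  ∪ pre   = {in(p5,t2), pkg_at(p3,portB)} ∪ {truck_at(t2,whs2)}
          = {in(p5,t2), pkg_at(p3,portB), truck_at(t2,whs2)}

== RESULT ==
["in(p5,t2)", "pkg_at(p3,portB)", "truck_at(t2,whs2)"]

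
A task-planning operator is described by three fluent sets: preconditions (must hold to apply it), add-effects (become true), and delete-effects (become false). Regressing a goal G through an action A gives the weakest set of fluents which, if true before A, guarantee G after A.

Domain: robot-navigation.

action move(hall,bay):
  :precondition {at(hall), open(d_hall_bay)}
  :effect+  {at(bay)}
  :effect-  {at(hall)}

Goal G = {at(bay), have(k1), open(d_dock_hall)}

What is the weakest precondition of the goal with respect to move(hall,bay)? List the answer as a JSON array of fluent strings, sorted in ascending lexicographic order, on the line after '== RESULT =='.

Regress:
  G ∩ del = {}  (empty — regression defined)
  G \ add = {at(bay), have(k1), open(d_dock_hall)} \ {at(bay)} = {have(k1), open(d_dock_hall)}
  ∪ pre   = {have(k1), open(d_dock_hall)} ∪ {at(hall), open(d_hall_bay)}
          = {at(hall), have(k1), open(d_dock_hall), open(d_hall_bay)}

== RESULT ==
["at(hall)", "have(k1)", "open(d_dock_hall)", "open(d_hall_bay)"]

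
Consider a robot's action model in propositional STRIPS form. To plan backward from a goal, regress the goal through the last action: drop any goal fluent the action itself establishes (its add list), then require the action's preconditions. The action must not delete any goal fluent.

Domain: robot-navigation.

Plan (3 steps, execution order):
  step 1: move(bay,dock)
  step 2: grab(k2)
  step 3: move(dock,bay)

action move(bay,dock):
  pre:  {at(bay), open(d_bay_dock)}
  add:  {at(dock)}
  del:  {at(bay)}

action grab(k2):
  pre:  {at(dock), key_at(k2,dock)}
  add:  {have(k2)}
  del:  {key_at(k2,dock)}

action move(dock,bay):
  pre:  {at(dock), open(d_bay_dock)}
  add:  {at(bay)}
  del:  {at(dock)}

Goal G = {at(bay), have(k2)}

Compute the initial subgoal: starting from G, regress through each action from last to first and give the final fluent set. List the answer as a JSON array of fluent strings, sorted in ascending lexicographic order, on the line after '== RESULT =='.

Regress step by step:
  through step 3 (move(dock,bay)): drop {at(bay)}, keep {have(k2)}, require {at(dock), open(d_bay_dock)}
    → {at(dock), have(k2), open(d_bay_dock)}
  through step 2 (grab(k2)): drop {have(k2)}, keep {at(dock), open(d_bay_dock)}, require {at(dock), key_at(k2,dock)}
    → {at(dock), key_at(k2,dock), open(d_bay_dock)}
  through step 1 (move(bay,dock)): drop {at(dock)}, keep {key_at(k2,dock), open(d_bay_dock)}, require {at(bay), open(d_bay_dock)}
    → {at(bay), key_at(k2,dock), open(d_bay_dock)}

== RESULT ==
["at(bay)", "key_at(k2,dock)", "open(d_bay_dock)"]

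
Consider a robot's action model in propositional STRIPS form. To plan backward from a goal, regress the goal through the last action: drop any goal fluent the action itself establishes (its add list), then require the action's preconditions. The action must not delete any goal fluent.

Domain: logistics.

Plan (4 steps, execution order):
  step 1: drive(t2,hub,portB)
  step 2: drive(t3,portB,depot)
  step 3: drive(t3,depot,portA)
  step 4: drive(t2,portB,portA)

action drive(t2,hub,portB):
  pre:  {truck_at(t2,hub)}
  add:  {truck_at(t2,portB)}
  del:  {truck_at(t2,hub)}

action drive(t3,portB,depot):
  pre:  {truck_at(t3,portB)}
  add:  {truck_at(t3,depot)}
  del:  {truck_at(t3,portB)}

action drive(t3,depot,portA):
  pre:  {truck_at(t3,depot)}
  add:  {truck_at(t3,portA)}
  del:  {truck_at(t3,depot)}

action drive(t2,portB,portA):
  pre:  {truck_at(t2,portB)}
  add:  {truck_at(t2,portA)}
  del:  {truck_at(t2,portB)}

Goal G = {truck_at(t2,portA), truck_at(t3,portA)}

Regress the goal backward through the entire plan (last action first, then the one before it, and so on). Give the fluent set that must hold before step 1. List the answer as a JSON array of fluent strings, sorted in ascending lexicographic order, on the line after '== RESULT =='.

Work backward from the goal:
  through step 4 (drive(t2,portB,portA)): drop {truck_at(t2,portA)}, keep {truck_at(t3,portA)}, require {truck_at(t2,portB)}
    → {truck_at(t2,portB), truck_at(t3,portA)}
  through step 3 (drive(t3,depot,portA)): drop {truck_at(t3,portA)}, keep {truck_at(t2,portB)}, require {truck_at(t3,depot)}
    → {truck_at(t2,portB), truck_at(t3,depot)}
  through step 2 (drive(t3,portB,depot)): drop {truck_at(t3,depot)}, keep {truck_at(t2,portB)}, require {truck_at(t3,portB)}
    → {truck_at(t2,portB), truck_at(t3,portB)}
  through step 1 (drive(t2,hub,portB)): drop {truck_at(t2,portB)}, keep {truck_at(t3,portB)}, require {truck_at(t2,hub)}
    → {truck_at(t2,hub), truck_at(t3,portB)}

== RESULT ==
["truck_at(t2,hub)", "truck_at(t3,portB)"]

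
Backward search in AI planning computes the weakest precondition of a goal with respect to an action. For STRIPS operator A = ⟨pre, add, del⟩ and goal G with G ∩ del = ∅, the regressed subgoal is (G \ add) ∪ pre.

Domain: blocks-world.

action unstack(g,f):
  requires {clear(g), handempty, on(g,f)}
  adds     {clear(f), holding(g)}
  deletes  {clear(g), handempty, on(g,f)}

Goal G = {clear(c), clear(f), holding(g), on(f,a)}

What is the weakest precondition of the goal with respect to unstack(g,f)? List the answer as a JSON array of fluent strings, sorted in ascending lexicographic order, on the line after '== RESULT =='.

Regress:
  G ∩ del = {}  (empty — regression defined)
  G \ add = {clear(c), clear(f), holding(g), on(f,a)} \ {clear(f), holding(g)} = {clear(c), on(f,a)}
  ∪ pre   = {clear(c), on(f,a)} ∪ {clear(g), handempty, on(g,f)}
          = {clear(c), clear(g), handempty, on(f,a), on(g,f)}

== RESULT ==
["clear(c)", "clear(g)", "handempty", "on(f,a)", "on(g,f)"]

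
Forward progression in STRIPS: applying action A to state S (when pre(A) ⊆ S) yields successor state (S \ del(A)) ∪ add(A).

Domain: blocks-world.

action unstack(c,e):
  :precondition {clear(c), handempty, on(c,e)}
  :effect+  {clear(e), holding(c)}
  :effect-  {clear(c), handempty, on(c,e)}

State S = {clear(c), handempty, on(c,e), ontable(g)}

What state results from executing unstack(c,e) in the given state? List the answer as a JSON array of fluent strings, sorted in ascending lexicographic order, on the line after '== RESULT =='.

Progress:
  pre ⊆ S: {clear(c), handempty, on(c,e)} ⊆ S  — applicable
  S \ del = {ontable(g)}
  ∪ add   = {clear(e), holding(c), ontable(g)}

== RESULT ==
["clear(e)", "holding(c)", "ontable(g)"]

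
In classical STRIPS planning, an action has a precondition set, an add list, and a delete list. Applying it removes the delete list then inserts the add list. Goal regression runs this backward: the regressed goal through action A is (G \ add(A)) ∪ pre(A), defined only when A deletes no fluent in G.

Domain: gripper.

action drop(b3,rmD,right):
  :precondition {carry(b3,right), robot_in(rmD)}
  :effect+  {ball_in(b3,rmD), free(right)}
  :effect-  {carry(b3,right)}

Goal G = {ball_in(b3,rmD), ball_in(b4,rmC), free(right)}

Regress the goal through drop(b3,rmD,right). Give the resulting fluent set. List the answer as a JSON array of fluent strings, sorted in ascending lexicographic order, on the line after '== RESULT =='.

Compute (G \ add) ∪ pre:
  G ∩ del = {}  (empty — regression defined)
  G \ add = {ball_in(b3,rmD), ball_in(b4,rmC), free(right)} \ {ball_in(b3,rmD), free(right)} = {ball_in(b4,rmC)}
  ∪ pre   = {ball_in(b4,rmC)} ∪ {carry(b3,right), robot_in(rmD)}
          = {ball_in(b4,rmC), carry(b3,right), robot_in(rmD)}

== RESULT ==
["ball_in(b4,rmC)", "carry(b3,right)", "robot_in(rmD)"]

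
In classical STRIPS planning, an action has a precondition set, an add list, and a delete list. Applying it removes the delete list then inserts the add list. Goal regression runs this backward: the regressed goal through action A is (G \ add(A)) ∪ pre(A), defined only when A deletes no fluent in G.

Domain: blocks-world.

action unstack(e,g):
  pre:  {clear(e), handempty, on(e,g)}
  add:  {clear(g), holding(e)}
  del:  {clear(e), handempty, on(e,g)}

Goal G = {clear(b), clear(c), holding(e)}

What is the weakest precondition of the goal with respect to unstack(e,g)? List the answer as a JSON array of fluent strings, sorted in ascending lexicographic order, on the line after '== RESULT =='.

Compute (G \ add) ∪ pre:
  G ∩ del = {}  (empty — regression defined)
  G \ add = {clear(b), clear(c), holding(e)} \ {clear(g), holding(e)} = {clear(b), clear(c)}
  ∪ pre   = {clear(b), clear(c)} ∪ {clear(e), handempty, on(e,g)}
          = {clear(b), clear(c), clear(e), handempty, on(e,g)}

== RESULT ==
["clear(b)", "clear(c)", "clear(e)", "handempty", "on(e,g)"]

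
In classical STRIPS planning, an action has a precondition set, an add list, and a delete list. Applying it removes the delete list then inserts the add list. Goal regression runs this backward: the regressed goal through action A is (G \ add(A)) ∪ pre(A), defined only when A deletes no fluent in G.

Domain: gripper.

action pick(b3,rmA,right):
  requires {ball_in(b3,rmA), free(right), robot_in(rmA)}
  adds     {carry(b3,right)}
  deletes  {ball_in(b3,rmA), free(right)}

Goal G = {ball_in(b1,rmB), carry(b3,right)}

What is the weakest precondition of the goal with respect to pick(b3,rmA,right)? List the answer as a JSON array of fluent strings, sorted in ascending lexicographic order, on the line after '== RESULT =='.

Compute (G \ add) ∪ pre:
  G ∩ del = {}  (empty — regression defined)
  G \ add = {ball_in(b1,rmB), carry(b3,right)} \ {carry(b3,right)} = {ball_in(b1,rmB)}
  ∪ pre   = {ball_in(b1,rmB)} ∪ {ball_in(b3,rmA), free(right), robot_in(rmA)}
          = {ball_in(b1,rmB), ball_in(b3,rmA), free(right), robot_in(rmA)}

== RESULT ==
["ball_in(b1,rmB)", "ball_in(b3,rmA)", "free(right)", "robot_in(rmA)"]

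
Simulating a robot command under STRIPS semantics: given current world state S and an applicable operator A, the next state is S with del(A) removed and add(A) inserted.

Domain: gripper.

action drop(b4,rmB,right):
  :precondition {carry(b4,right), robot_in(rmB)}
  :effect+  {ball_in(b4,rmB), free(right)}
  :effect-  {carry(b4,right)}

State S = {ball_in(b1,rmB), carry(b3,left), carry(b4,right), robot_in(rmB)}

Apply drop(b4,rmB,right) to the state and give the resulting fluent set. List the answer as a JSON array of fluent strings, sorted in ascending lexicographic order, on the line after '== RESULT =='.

Compute (S \ del) ∪ add:
  pre ⊆ S: {carry(b4,right), robot_in(rmB)} ⊆ S  — applicable
  S \ del = {ball_in(b1,rmB), carry(b3,left), robot_in(rmB)}
  ∪ add   = {ball_in(b1,rmB), ball_in(b4,rmB), carry(b3,left), free(right), robot_in(rmB)}

== RESULT ==
["ball_in(b1,rmB)", "ball_in(b4,rmB)", "carry(b3,left)", "free(right)", "robot_in(rmB)"]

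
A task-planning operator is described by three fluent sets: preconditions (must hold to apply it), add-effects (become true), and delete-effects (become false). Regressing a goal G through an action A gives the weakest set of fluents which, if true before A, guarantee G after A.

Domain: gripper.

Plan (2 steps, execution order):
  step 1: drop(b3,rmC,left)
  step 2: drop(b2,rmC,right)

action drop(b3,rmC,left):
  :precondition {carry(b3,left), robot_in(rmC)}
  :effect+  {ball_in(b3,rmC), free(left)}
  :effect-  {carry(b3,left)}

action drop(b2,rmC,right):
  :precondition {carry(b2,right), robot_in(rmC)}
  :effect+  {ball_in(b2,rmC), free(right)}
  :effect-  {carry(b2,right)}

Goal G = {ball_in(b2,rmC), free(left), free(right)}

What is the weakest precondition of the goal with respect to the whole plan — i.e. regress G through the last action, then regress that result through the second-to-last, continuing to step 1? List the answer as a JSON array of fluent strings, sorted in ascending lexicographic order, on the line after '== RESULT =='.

Work backward from the goal:
  through step 2 (drop(b2,rmC,right)): drop {ball_in(b2,rmC), free(right)}, keep {free(left)}, require {carry(b2,right), robot_in(rmC)}
    → {carry(b2,right), free(left), robot_in(rmC)}
  through step 1 (drop(b3,rmC,left)): drop {free(left)}, keep {carry(b2,right), robot_in(rmC)}, require {carry(b3,left), robot_in(rmC)}
    → {carry(b2,right), carry(b3,left), robot_in(rmC)}

== RESULT ==
["carry(b2,right)", "carry(b3,left)", "robot_in(rmC)"]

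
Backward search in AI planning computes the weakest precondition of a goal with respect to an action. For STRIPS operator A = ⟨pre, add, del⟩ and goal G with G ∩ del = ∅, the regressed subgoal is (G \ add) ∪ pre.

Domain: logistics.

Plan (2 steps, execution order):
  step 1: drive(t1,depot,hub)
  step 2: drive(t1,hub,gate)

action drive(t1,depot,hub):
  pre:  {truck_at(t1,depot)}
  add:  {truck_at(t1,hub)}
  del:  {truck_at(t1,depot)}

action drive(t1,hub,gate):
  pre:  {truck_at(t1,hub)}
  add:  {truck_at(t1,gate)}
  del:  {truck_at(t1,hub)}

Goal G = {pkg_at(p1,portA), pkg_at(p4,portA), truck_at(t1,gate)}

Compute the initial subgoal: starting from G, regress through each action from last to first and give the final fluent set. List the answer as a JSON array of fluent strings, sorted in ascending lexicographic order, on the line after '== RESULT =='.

Work backward from the goal:
  through step 2 (drive(t1,hub,gate)): drop {truck_at(t1,gate)}, keep {pkg_at(p1,portA), pkg_at(p4,portA)}, require {truck_at(t1,hub)}
    → {pkg_at(p1,portA), pkg_at(p4,portA), truck_at(t1,hub)}
  through step 1 (drive(t1,depot,hub)): drop {truck_at(t1,hub)}, keep {pkg_at(p1,portA), pkg_at(p4,portA)}, require {truck_at(t1,depot)}
    → {pkg_at(p1,portA), pkg_at(p4,portA), truck_at(t1,depot)}

== RESULT ==
["pkg_at(p1,portA)", "pkg_at(p4,portA)", "truck_at(t1,depot)"]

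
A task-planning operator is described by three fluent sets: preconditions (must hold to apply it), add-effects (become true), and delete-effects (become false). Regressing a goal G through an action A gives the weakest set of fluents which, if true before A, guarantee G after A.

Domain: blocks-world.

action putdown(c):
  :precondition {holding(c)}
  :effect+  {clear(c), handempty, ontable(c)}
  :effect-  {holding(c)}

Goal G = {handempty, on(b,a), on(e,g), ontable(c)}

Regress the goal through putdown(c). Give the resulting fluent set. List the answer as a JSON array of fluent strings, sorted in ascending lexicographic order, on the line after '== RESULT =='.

Compute (G \ add) ∪ pre:
  G ∩ del = {}  (empty — regression defined)
  G \ add = {handempty, on(b,a), on(e,g), ontable(c)} \ {clear(c), handempty, ontable(c)} = {on(b,a), on(e,g)}
  ∪ pre   = {on(b,a), on(e,g)} ∪ {holding(c)}
          = {holding(c), on(b,a), on(e,g)}

== RESULT ==
["holding(c)", "on(b,a)", "on(e,g)"]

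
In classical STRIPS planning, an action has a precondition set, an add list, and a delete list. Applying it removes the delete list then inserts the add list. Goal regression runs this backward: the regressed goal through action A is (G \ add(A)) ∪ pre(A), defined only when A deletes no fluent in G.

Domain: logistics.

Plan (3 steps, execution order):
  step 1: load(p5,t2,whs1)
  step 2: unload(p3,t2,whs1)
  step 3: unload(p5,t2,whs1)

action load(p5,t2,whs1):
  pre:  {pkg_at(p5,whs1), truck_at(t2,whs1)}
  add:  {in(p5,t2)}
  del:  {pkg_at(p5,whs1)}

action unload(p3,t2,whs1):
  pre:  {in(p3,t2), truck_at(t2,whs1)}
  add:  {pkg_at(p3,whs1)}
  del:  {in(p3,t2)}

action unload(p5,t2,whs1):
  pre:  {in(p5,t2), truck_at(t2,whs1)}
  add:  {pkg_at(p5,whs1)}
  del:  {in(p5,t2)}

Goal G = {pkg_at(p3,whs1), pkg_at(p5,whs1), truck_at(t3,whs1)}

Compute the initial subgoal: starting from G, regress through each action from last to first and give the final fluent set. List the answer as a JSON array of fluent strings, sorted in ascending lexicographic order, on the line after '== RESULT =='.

Regress step by step:
  through step 3 (unload(p5,t2,whs1)): drop {pkg_at(p5,whs1)}, keep {pkg_at(p3,whs1), truck_at(t3,whs1)}, require {in(p5,t2), truck_at(t2,whs1)}
    → {in(p5,t2), pkg_at(p3,whs1), truck_at(t2,whs1), truck_at(t3,whs1)}
  through step 2 (unload(p3,t2,whs1)): drop {pkg_at(p3,whs1)}, keep {in(p5,t2), truck_at(t2,whs1), truck_at(t3,whs1)}, require {in(p3,t2), truck_at(t2,whs1)}
    → {in(p3,t2), in(p5,t2), truck_at(t2,whs1), truck_at(t3,whs1)}
  through step 1 (load(p5,t2,whs1)): drop {in(p5,t2)}, keep {in(p3,t2), truck_at(t2,whs1), truck_at(t3,whs1)}, require {pkg_at(p5,whs1), truck_at(t2,whs1)}
    → {in(p3,t2), pkg_at(p5,whs1), truck_at(t2,whs1), truck_at(t3,whs1)}

== RESULT ==
["in(p3,t2)", "pkg_at(p5,whs1)", "truck_at(t2,whs1)", "truck_at(t3,whs1)"]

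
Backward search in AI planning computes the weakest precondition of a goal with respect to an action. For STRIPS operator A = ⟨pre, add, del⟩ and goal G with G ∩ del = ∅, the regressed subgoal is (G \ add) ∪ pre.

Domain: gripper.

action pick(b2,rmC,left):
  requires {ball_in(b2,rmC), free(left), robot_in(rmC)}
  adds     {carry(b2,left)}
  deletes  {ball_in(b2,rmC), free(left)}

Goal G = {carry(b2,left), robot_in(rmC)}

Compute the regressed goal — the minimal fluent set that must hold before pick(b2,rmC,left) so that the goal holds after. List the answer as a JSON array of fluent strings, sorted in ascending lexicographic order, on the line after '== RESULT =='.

Regress:
  G ∩ del = {}  (empty — regression defined)
  G \ add = {carry(b2,left), robot_in(rmC)} \ {carry(b2,left)} = {robot_in(rmC)}
  ∪ pre   = {robot_in(rmC)} ∪ {ball_in(b2,rmC), free(left), robot_in(rmC)}
          = {ball_in(b2,rmC), free(left), robot_in(rmC)}

== RESULT ==
["ball_in(b2,rmC)", "free(left)", "robot_in(rmC)"]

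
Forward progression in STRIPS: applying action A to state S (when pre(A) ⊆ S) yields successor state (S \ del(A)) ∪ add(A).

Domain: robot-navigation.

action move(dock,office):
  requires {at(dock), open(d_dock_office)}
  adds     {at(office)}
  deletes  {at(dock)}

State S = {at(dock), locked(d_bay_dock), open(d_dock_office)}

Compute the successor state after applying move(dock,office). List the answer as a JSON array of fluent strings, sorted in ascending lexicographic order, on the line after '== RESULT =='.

Compute (S \ del) ∪ add:
  pre ⊆ S: {at(dock), open(d_dock_office)} ⊆ S  — applicable
  S \ del = {locked(d_bay_dock), open(d_dock_office)}
  ∪ add   = {at(office), locked(d_bay_dock), open(d_dock_office)}

== RESULT ==
["at(office)", "locked(d_bay_dock)", "open(d_dock_office)"]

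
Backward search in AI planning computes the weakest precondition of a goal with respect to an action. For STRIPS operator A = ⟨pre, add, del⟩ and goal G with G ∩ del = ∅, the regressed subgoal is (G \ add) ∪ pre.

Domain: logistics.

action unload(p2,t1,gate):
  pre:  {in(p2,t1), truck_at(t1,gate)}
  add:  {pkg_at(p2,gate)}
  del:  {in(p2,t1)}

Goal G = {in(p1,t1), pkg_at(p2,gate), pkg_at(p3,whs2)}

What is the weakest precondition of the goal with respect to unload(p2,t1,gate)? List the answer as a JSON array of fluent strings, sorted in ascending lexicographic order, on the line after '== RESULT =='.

Regress:
  G ∩ del = {}  (empty — regression defined)
  G \ add = {in(p1,t1), pkg_at(p2,gate), pkg_at(p3,whs2)} \ {pkg_at(p2,gate)} = {in(p1,t1), pkg_at(p3,whs2)}
  ∪ pre   = {in(p1,t1), pkg_at(p3,whs2)} ∪ {in(p2,t1), truck_at(t1,gate)}
          = {in(p1,t1), in(p2,t1), pkg_at(p3,whs2), truck_at(t1,gate)}

== RESULT ==
["in(p1,t1)", "in(p2,t1)", "pkg_at(p3,whs2)", "truck_at(t1,gate)"]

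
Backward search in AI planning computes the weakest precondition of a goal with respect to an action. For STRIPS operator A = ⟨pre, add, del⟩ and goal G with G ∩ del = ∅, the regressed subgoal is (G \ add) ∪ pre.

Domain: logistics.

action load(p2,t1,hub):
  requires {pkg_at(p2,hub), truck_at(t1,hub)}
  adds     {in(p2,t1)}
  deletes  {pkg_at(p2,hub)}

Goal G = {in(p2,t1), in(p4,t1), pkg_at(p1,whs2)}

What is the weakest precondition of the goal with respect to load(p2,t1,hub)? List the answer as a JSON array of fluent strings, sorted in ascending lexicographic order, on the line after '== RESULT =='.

Compute (G \ add) ∪ pre:
  G ∩ del = {}  (empty — regression defined)
  G \ add = {in(p2,t1), in(p4,t1), pkg_at(p1,whs2)} \ {in(p2,t1)} = {in(p4,t1), pkg_at(p1,whs2)}
  ∪ pre   = {in(p4,t1), pkg_at(p1,whs2)} ∪ {pkg_at(p2,hub), truck_at(t1,hub)}
          = {in(p4,t1), pkg_at(p1,whs2), pkg_at(p2,hub), truck_at(t1,hub)}

== RESULT ==
["in(p4,t1)", "pkg_at(p1,whs2)", "pkg_at(p2,hub)", "truck_at(t1,hub)"]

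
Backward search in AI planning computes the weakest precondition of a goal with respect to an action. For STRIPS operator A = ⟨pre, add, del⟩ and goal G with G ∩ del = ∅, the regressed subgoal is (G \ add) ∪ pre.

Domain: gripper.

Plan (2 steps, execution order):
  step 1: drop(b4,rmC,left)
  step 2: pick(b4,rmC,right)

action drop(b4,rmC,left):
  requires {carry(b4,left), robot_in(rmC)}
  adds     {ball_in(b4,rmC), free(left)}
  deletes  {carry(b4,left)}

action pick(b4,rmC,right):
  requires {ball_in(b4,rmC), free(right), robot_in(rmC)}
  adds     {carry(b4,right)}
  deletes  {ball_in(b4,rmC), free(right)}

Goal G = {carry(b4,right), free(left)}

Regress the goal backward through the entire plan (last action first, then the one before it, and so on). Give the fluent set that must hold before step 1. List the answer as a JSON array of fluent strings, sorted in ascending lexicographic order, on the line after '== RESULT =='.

Regress step by step:
  through step 2 (pick(b4,rmC,right)): drop {carry(b4,right)}, keep {free(left)}, require {ball_in(b4,rmC), free(right), robot_in(rmC)}
    → {ball_in(b4,rmC), free(left), free(right), robot_in(rmC)}
  through step 1 (drop(b4,rmC,left)): drop {ball_in(b4,rmC), free(left)}, keep {free(right), robot_in(rmC)}, require {carry(b4,left), robot_in(rmC)}
    → {carry(b4,left), free(right), robot_in(rmC)}

== RESULT ==
["carry(b4,left)", "free(right)", "robot_in(rmC)"]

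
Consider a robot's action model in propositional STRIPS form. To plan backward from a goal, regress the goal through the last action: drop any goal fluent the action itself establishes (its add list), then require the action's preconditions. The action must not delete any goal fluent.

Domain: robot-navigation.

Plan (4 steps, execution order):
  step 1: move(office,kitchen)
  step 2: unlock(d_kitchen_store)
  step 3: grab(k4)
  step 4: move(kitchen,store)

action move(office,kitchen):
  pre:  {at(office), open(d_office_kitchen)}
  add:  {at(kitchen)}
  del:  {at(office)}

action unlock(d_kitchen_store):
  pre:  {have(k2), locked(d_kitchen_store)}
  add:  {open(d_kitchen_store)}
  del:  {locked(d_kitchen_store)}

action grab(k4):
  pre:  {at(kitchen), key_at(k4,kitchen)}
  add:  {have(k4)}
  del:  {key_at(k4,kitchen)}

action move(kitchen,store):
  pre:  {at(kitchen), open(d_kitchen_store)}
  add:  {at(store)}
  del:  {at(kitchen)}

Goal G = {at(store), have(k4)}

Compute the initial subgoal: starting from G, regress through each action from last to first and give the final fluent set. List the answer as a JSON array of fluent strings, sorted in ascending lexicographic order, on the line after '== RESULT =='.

Regress step by step:
  through step 4 (move(kitchen,store)): drop {at(store)}, keep {have(k4)}, require {at(kitchen), open(d_kitchen_store)}
    → {at(kitchen), have(k4), open(d_kitchen_store)}
  through step 3 (grab(k4)): drop {have(k4)}, keep {at(kitchen), open(d_kitchen_store)}, require {at(kitchen), key_at(k4,kitchen)}
    → {at(kitchen), key_at(k4,kitchen), open(d_kitchen_store)}
  through step 2 (unlock(d_kitchen_store)): drop {open(d_kitchen_store)}, keep {at(kitchen), key_at(k4,kitchen)}, require {have(k2), locked(d_kitchen_store)}
    → {at(kitchen), have(k2), key_at(k4,kitchen), locked(d_kitchen_store)}
  through step 1 (move(office,kitchen)): drop {at(kitchen)}, keep {have(k2), key_at(k4,kitchen), locked(d_kitchen_store)}, require {at(office), open(d_office_kitchen)}
    → {at(office), have(k2), key_at(k4,kitchen), locked(d_kitchen_store), open(d_office_kitchen)}

== RESULT ==
["at(office)", "have(k2)", "key_at(k4,kitchen)", "locked(d_kitchen_store)", "open(d_office_kitchen)"]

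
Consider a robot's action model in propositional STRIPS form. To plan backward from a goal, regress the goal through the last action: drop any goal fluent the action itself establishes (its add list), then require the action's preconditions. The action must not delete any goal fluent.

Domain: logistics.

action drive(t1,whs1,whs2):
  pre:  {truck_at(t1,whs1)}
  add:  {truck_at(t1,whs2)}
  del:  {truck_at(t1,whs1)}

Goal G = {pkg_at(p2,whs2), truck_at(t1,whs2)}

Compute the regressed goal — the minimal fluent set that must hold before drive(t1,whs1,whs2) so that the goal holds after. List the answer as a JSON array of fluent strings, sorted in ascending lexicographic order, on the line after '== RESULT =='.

Compute (G \ add) ∪ pre:
  G ∩ del = {}  (empty — regression defined)
  G \ add = {pkg_at(p2,whs2), truck_at(t1,whs2)} \ {truck_at(t1,whs2)} = {pkg_at(p2,whs2)}
  ∪ pre   = {pkg_at(p2,whs2)} ∪ {truck_at(t1,whs1)}
          = {pkg_at(p2,whs2), truck_at(t1,whs1)}

== RESULT ==
["pkg_at(p2,whs2)", "truck_at(t1,whs1)"]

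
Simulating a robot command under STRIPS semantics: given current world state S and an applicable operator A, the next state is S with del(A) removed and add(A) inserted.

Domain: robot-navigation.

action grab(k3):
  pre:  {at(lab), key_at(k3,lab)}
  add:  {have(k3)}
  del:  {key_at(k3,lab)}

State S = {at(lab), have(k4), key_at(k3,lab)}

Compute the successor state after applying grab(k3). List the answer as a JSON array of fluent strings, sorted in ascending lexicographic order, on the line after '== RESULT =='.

Progress:
  pre ⊆ S: {at(lab), key_at(k3,lab)} ⊆ S  — applicable
  S \ del = {at(lab), have(k4)}
  ∪ add   = {at(lab), have(k3), have(k4)}

== RESULT ==
["at(lab)", "have(k3)", "have(k4)"]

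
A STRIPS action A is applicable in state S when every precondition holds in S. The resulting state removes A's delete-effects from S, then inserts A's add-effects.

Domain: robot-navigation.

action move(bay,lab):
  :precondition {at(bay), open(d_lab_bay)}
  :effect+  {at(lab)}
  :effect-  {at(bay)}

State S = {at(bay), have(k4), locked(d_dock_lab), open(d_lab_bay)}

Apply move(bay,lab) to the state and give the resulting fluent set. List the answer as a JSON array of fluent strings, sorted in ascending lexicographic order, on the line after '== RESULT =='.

Progress:
  pre ⊆ S: {at(bay), open(d_lab_bay)} ⊆ S  — applicable
  S \ del = {have(k4), locked(d_dock_lab), open(d_lab_bay)}
  ∪ add   = {at(lab), have(k4), locked(d_dock_lab), open(d_lab_bay)}

== RESULT ==
["at(lab)", "have(k4)", "locked(d_dock_lab)", "open(d_lab_bay)"]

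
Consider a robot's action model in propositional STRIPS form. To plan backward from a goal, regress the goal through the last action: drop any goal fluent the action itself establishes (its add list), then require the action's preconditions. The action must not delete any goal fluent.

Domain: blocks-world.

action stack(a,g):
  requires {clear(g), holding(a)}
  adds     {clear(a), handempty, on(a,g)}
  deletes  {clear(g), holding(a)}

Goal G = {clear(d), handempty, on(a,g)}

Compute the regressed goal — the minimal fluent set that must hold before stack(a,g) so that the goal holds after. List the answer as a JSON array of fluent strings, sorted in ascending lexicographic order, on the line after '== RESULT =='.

Compute (G \ add) ∪ pre:
  G ∩ del = {}  (empty — regression defined)
  G \ add = {clear(d), handempty, on(a,g)} \ {clear(a), handempty, on(a,g)} = {clear(d)}
  ∪ pre   = {clear(d)} ∪ {clear(g), holding(a)}
          = {clear(d), clear(g), holding(a)}

== RESULT ==
["clear(d)", "clear(g)", "holding(a)"]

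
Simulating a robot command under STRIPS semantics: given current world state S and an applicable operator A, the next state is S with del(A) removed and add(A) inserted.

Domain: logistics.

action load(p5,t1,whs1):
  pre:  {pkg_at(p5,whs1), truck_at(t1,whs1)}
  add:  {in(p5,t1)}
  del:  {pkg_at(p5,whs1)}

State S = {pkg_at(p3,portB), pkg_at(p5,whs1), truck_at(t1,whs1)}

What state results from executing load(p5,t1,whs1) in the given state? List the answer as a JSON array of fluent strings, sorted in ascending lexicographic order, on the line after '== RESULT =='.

Progress:
  pre ⊆ S: {pkg_at(p5,whs1), truck_at(t1,whs1)} ⊆ S  — applicable
  S \ del = {pkg_at(p3,portB), truck_at(t1,whs1)}
  ∪ add   = {in(p5,t1), pkg_at(p3,portB), truck_at(t1,whs1)}

== RESULT ==
["in(p5,t1)", "pkg_at(p3,portB)", "truck_at(t1,whs1)"]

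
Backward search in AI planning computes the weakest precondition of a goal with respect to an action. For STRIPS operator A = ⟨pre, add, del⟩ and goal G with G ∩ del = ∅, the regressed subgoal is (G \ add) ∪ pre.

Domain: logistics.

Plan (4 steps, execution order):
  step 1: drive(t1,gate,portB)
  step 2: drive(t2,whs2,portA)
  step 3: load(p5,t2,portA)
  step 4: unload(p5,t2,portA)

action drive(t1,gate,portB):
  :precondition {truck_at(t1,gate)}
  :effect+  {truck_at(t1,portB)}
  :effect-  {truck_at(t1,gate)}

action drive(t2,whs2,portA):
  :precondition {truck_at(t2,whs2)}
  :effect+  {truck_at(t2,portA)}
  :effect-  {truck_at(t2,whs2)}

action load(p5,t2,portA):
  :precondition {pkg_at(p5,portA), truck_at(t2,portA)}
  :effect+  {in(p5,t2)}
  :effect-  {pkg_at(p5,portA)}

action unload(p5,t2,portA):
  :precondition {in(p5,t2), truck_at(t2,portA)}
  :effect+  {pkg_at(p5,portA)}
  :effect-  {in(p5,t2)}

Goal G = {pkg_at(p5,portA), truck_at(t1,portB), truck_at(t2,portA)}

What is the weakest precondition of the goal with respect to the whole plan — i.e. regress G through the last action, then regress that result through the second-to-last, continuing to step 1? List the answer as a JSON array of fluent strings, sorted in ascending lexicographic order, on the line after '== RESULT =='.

Regress step by step:
  through step 4 (unload(p5,t2,portA)): drop {pkg_at(p5,portA)}, keep {truck_at(t1,portB), truck_at(t2,portA)}, require {in(p5,t2), truck_at(t2,portA)}
    → {in(p5,t2), truck_at(t1,portB), truck_at(t2,portA)}
  through step 3 (load(p5,t2,portA)): drop {in(p5,t2)}, keep {truck_at(t1,portB), truck_at(t2,portA)}, require {pkg_at(p5,portA), truck_at(t2,portA)}
    → {pkg_at(p5,portA), truck_at(t1,portB), truck_at(t2,portA)}
  through step 2 (drive(t2,whs2,portA)): drop {truck_at(t2,portA)}, keep {pkg_at(p5,portA), truck_at(t1,portB)}, require {truck_at(t2,whs2)}
    → {pkg_at(p5,portA), truck_at(t1,portB), truck_at(t2,whs2)}
  through step 1 (drive(t1,gate,portB)): drop {truck_at(t1,portB)}, keep {pkg_at(p5,portA), truck_at(t2,whs2)}, require {truck_at(t1,gate)}
    → {pkg_at(p5,portA), truck_at(t1,gate), truck_at(t2,whs2)}

== RESULT ==
["pkg_at(p5,portA)", "truck_at(t1,gate)", "truck_at(t2,whs2)"]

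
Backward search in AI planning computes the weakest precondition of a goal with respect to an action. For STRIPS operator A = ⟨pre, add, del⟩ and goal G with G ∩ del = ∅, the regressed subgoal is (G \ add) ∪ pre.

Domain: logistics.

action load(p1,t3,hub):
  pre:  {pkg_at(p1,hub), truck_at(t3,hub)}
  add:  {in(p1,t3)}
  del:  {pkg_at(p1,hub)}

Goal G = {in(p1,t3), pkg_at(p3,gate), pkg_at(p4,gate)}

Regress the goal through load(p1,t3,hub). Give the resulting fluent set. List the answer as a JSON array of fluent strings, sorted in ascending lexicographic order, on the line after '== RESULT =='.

Compute (G \ add) ∪ pre:
  G ∩ del = {}  (empty — regression defined)
  G \ add = {in(p1,t3), pkg_at(p3,gate), pkg_at(p4,gate)} \ {in(p1,t3)} = {pkg_at(p3,gate), pkg_at(p4,gate)}
  ∪ pre   = {pkg_at(p3,gate), pkg_at(p4,gate)} ∪ {pkg_at(p1,hub), truck_at(t3,hub)}
          = {pkg_at(p1,hub), pkg_at(p3,gate), pkg_at(p4,gate), truck_at(t3,hub)}

== RESULT ==
["pkg_at(p1,hub)", "pkg_at(p3,gate)", "pkg_at(p4,gate)", "truck_at(t3,hub)"]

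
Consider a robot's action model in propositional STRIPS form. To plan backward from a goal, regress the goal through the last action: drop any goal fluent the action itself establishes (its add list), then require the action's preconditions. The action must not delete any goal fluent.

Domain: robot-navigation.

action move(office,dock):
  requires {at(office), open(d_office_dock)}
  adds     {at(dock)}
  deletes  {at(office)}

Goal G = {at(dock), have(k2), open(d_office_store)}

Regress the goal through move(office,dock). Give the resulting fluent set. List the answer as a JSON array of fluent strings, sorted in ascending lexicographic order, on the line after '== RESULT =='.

Compute (G \ add) ∪ pre:
  G ∩ del = {}  (empty — regression defined)
  G \ add = {at(dock), have(k2), open(d_office_store)} \ {at(dock)} = {have(k2), open(d_office_store)}
  ∪ pre   = {have(k2), open(d_office_store)} ∪ {at(office), open(d_office_dock)}
          = {at(office), have(k2), open(d_office_dock), open(d_office_store)}

== RESULT ==
["at(office)", "have(k2)", "open(d_office_dock)", "open(d_office_store)"]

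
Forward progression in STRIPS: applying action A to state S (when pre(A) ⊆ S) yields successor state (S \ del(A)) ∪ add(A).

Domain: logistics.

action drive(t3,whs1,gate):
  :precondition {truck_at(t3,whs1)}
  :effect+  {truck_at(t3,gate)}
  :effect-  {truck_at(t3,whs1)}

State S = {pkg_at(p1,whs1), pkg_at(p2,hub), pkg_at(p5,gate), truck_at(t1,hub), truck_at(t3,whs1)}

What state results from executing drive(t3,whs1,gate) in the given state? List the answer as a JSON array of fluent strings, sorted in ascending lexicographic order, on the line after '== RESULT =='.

Compute (S \ del) ∪ add:
  pre ⊆ S: {truck_at(t3,whs1)} ⊆ S  — applicable
  S \ del = {pkg_at(p1,whs1), pkg_at(p2,hub), pkg_at(p5,gate), truck_at(t1,hub)}
  ∪ add   = {pkg_at(p1,whs1), pkg_at(p2,hub), pkg_at(p5,gate), truck_at(t1,hub), truck_at(t3,gate)}

== RESULT ==
["pkg_at(p1,whs1)", "pkg_at(p2,hub)", "pkg_at(p5,gate)", "truck_at(t1,hub)", "truck_at(t3,gate)"]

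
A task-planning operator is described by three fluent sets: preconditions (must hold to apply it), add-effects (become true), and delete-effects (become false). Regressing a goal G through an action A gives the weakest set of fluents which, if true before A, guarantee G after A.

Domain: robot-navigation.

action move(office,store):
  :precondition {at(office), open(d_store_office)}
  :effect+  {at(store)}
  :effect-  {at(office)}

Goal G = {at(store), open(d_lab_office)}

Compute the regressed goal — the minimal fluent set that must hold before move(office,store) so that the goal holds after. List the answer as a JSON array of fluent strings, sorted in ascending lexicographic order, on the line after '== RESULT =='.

Regress:
  G ∩ del = {}  (empty — regression defined)
  G \ add = {at(store), open(d_lab_office)} \ {at(store)} = {open(d_lab_office)}
  ∪ pre   = {open(d_lab_office)} ∪ {at(office), open(d_store_office)}
          = {at(office), open(d_lab_office), open(d_store_office)}

== RESULT ==
["at(office)", "open(d_lab_office)", "open(d_store_office)"]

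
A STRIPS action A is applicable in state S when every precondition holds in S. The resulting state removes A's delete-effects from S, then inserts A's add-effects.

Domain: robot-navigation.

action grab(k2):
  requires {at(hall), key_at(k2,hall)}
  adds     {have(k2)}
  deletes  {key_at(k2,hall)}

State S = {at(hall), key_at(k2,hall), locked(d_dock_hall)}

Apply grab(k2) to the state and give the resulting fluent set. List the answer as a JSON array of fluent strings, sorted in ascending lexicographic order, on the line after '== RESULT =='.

Compute (S \ del) ∪ add:
  pre ⊆ S: {at(hall), key_at(k2,hall)} ⊆ S  — applicable
  S \ del = {at(hall), locked(d_dock_hall)}
  ∪ add   = {at(hall), have(k2), locked(d_dock_hall)}

== RESULT ==
["at(hall)", "have(k2)", "locked(d_dock_hall)"]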